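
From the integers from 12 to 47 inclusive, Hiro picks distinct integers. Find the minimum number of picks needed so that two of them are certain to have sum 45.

Group the elements by complementary pair {x, 45−x}: {12,33}, {13,32}, {14,31}, …, giving 11 two-element pairs and 14 integers whose partner 45−x falls outside [12,47].
By pigeonhole, treating each of those 25 groups as a pigeonhole, one can pick one integer per group — 25 integers — with no two summing to 45.
The 26th integer lands in an occupied pair, forcing a sum of 45.

26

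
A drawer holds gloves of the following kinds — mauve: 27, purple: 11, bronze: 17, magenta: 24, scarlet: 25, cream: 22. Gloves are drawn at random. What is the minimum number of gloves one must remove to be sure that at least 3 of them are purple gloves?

In the worst case for collecting purple gloves, every non-purple glove comes out first.
There are 27 + 17 + 24 + 25 + 22 = 115 non-purple gloves altogether.
After those, each further glove must be purple, so 115 + 3 = 118 draws guarantee 3 purple gloves.

118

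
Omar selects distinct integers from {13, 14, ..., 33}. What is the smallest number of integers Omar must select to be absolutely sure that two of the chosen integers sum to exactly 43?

13

Two chosen integers sum to 43 exactly when both halves of some pair {x, 43−x} with 13 ≤ x ≤ 43−x ≤ 30 are chosen — 9 such pairs.
The remaining 3 elements (those with no distinct partner in range) can never complete a 43-sum, so the worst case takes all of them and one from each pair: 3 + 9 = 12.
By the pigeonhole principle, the 13th integer has to be the second member of some pair, so 12 + 1 = 13.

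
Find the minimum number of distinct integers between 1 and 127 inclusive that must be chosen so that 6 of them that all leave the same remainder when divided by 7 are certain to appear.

36

By pigeonhole, the 7 residue classes mod 7 are the pigeonholes.
With 35 integers one could put 5 in each residue class and have no class reach 6.
The 36th integer pushes some class to 6, so 7·5 + 1 = 36.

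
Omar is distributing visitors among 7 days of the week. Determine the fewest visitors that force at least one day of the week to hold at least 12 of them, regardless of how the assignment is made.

78

With 77 visitors one could put exactly 11 in each of the 7 days of the week, and no day of the week would reach 12.
One more visitor must land in a day of the week that already has 11, giving it 12.
So 7 × 11 + 1 = 78 visitors are required.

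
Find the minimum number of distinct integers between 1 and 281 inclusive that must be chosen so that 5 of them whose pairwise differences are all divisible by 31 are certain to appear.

Integers whose pairwise differences are multiples of 31 are exactly those sharing a remainder mod 31. The 31 residue classes mod 31 are the pigeonholes.
With 124 integers one could put 4 in each residue class and have no class reach 5.
The 125th integer pushes some class to 5, so 31·4 + 1 = 125.

125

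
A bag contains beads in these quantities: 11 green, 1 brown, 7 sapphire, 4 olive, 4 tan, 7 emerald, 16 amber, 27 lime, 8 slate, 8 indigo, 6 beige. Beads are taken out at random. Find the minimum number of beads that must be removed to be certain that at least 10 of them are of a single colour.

An adversary could hand out at most 9 beads per colour (8 colours run out sooner): 9 + 1 + 7 + 4 + 4 + 7 + 9 + 9 + 8 + 8 + 6 = 72 beads and still no colour has 10.
By the pigeonhole principle, one more bead lands in a colour already at 9, so 73 draws are enough and 72 are not.

73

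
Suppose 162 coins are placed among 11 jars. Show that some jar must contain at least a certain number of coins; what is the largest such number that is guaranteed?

Pigeonhole: the 11 jars are the holes and the 162 coins are the pigeons.
If every jar held at most 14 coins, the total would be at most 11 × 14 = 154, which is less than 162.
So some jar holds at least ⌈162/11⌉ = 15 coins.

15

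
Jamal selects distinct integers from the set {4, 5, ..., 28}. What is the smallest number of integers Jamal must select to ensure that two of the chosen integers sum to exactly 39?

17

A set avoiding the sum 39 can contain at most one of each pair {x, 39−x}, plus the 7 elements whose complement lies outside the range.
The integers 4, …, 19 (16 of them) are such a set: any two sum to at least 4+5 = 9 and at most 18+19 = 37 < 39.
By the pigeonhole principle, any 17th integer completes one of the 9 pairs, so 17 choices force a sum of 39.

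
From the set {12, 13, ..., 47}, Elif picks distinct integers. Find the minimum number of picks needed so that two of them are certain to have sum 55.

21

Group the elements by complementary pair {x, 55−x}: {12,43}, {13,42}, {14,41}, …, giving 16 two-element pairs and 4 integers whose partner 55−x falls outside [12,47].
By the pigeonhole principle, treating each of those 20 groups as a pigeonhole, one can pick one integer per group — 20 integers — with no two summing to 55.
The 21st integer lands in an occupied pair, forcing a sum of 55.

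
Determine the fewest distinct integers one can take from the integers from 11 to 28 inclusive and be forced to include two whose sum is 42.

Two chosen integers sum to 42 exactly when both halves of some pair {x, 42−x} with 14 ≤ x ≤ 42−x ≤ 28 are chosen — 7 such pairs.
The remaining 4 elements (those with no distinct partner in range) can never complete a 42-sum, so the worst case takes all of them and one from each pair: 4 + 7 = 11.
By pigeonhole, the 12th integer has to be the second member of some pair, so 11 + 1 = 12.

12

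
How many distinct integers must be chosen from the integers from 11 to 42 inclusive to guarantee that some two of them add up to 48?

A set avoiding the sum 48 can contain at most one of each pair {x, 48−x}, plus the 6 elements whose complement lies outside the range or equal to its own complement.
The integers 24, …, 42 (19 of them) are such a set: any two sum to at least 24+25 = 49 > 48.
Any 20th integer completes one of the 13 pairs, so 20 choices force a sum of 48.

20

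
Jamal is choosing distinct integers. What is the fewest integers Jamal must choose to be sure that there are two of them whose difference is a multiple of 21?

Integers whose pairwise differences are multiples of 21 are exactly those sharing a remainder mod 21. Pigeonhole: the 21 residue classes mod 21 are the pigeonholes.
With 21 integers one could put 1 in each residue class and have no class reach 2.
The 22nd integer pushes some class to 2, so 21·1 + 1 = 22.

22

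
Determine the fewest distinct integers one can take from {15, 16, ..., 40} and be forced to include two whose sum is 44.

20

Group the elements by complementary pair {x, 44−x}: {15,29}, {16,28}, {17,27}, …, giving 7 two-element pairs, the single value 22 (it cannot pair with itself since the integers are distinct), and 11 integers whose partner 44−x falls outside [15,40].
Treating each of those 19 groups as a pigeonhole, one can pick one integer per group — 19 integers — with no two summing to 44.
The 20th integer lands in an occupied pair, forcing a sum of 44.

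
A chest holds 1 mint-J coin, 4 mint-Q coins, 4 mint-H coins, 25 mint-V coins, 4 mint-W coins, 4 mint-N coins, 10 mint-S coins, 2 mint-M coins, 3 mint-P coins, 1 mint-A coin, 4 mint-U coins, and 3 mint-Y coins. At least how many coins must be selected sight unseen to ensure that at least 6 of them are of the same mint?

Put each drawn coin into a box by mint. The largest draw with every box below 6 takes min(count, 5) from each mint; mints with fewer than 5 contribute all they have.
Σ min(cᵢ, 5) = 1 + 4 + 4 + 5 + 4 + 4 + 5 + 2 + 3 + 1 + 4 + 3 = 40.
Draw number 40 + 1 = 41 must push one box to 6.

41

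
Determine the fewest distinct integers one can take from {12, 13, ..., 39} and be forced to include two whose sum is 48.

Two chosen integers sum to 48 exactly when both halves of some pair {x, 48−x} with 12 ≤ x ≤ 48−x ≤ 36 are chosen — 12 such pairs.
The remaining 4 elements (those with no distinct partner in range) can never complete a 48-sum, so the worst case takes all of them and one from each pair: 4 + 12 = 16.
Pigeonhole: the 17th integer has to be the second member of some pair, so 16 + 1 = 17.

17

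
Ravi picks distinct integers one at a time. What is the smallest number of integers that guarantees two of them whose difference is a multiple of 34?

Integers whose pairwise differences are multiples of 34 are exactly those sharing a remainder mod 34. By the pigeonhole principle, the 34 residue classes mod 34 are the pigeonholes.
With 34 integers one could put 1 in each residue class and have no class reach 2.
The 35th integer pushes some class to 2, so 34·1 + 1 = 35.

35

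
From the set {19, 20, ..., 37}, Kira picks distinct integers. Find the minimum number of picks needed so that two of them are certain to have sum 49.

Two chosen integers sum to 49 exactly when both halves of some pair {x, 49−x} with 19 ≤ x ≤ 49−x ≤ 30 are chosen — 6 such pairs.
The remaining 7 elements (those with no distinct partner in range) can never complete a 49-sum, so the worst case takes all of them and one from each pair: 7 + 6 = 13.
Pigeonhole: the 14th integer has to be the second member of some pair, so 13 + 1 = 14.

14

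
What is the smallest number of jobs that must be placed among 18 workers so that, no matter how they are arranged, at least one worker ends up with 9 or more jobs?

With 144 jobs one could put exactly 8 in each of the 18 workers, and no worker would reach 9.
By pigeonhole, one more job must land in a worker that already has 8, giving it 9.
So 18 × 8 + 1 = 145 jobs are required.

145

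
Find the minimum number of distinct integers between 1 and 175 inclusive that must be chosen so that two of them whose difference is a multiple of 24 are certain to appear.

25

Integers whose pairwise differences are multiples of 24 are exactly those sharing a remainder mod 24. The 24 residue classes mod 24 are the pigeonholes.
With 24 integers one could put 1 in each residue class and have no class reach 2.
The 25th integer pushes some class to 2, so 24·1 + 1 = 25.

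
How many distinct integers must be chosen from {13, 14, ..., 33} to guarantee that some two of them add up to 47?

12

Two chosen integers sum to 47 exactly when both halves of some pair {x, 47−x} with 14 ≤ x ≤ 47−x ≤ 33 are chosen — 10 such pairs.
The remaining 1 element (those with no distinct partner in range) can never complete a 47-sum, so the worst case takes all of them and one from each pair: 1 + 10 = 11.
By the pigeonhole principle, the 12th integer has to be the second member of some pair, so 11 + 1 = 12.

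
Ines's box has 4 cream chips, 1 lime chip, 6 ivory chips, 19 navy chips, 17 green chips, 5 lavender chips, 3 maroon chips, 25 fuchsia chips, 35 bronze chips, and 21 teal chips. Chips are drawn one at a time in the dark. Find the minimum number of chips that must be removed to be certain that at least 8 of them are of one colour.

Put each drawn chip into a box by colour. The largest draw with every box below 8 takes min(count, 7) from each colour; colours with fewer than 7 contribute all they have.
Σ min(cᵢ, 7) = 4 + 1 + 6 + 7 + 7 + 5 + 3 + 7 + 7 + 7 = 54.
Draw number 54 + 1 = 55 must push one box to 8.

55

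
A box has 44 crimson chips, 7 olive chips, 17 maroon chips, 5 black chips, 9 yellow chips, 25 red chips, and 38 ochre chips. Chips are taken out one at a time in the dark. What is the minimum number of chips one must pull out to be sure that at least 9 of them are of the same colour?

53

By the pigeonhole principle, put each drawn chip into a box by colour. The largest draw with every box below 9 takes min(count, 8) from each colour; colours with fewer than 8 contribute all they have.
Σ min(cᵢ, 8) = 8 + 7 + 8 + 5 + 8 + 8 + 8 = 52.
Draw number 52 + 1 = 53 must push one box to 9.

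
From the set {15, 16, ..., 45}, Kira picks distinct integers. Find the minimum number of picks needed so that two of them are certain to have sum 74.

24

A set avoiding the sum 74 can contain at most one of each pair {x, 74−x}, plus the 15 elements whose complement lies outside the range or equal to its own complement.
The integers 15, …, 37 (23 of them) are such a set: any two sum to at least 15+16 = 31 and at most 36+37 = 73 < 74.
Any 24th integer completes one of the 8 pairs, so 24 choices force a sum of 74.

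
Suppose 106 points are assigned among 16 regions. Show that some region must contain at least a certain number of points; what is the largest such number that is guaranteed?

7

By the pigeonhole principle, the 16 regions are the holes and the 106 points are the pigeons.
If every region held at most 6 points, the total would be at most 16 × 6 = 96, which is less than 106.
So some region holds at least ⌈106/16⌉ = 7 points.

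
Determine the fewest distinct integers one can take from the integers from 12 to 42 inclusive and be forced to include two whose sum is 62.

21

Two chosen integers sum to 62 exactly when both halves of some pair {x, 62−x} with 20 ≤ x ≤ 62−x ≤ 42 are chosen — 11 such pairs.
The remaining 9 elements (those with no distinct partner in range) can never complete a 62-sum, so the worst case takes all of them and one from each pair: 9 + 11 = 20.
By pigeonhole, the 21st integer has to be the second member of some pair, so 20 + 1 = 21.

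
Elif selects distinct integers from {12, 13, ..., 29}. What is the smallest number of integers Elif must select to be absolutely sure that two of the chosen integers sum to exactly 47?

13

Two chosen integers sum to 47 exactly when both halves of some pair {x, 47−x} with 18 ≤ x ≤ 47−x ≤ 29 are chosen — 6 such pairs.
The remaining 6 elements (those with no distinct partner in range) can never complete a 47-sum, so the worst case takes all of them and one from each pair: 6 + 6 = 12.
The 13th integer has to be the second member of some pair, so 12 + 1 = 13.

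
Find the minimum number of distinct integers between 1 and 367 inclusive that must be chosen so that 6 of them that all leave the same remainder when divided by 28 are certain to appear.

141

The 28 residue classes mod 28 are the pigeonholes.
With 140 integers one could put 5 in each residue class and have no class reach 6.
The 141st integer pushes some class to 6, so 28·5 + 1 = 141.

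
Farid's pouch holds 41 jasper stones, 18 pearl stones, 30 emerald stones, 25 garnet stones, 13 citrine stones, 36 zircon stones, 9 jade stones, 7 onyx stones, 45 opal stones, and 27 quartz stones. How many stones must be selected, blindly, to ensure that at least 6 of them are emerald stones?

227

In the worst case for collecting emerald stones, every non-emerald stone comes out first.
There are 41 + 18 + 25 + 13 + 36 + 9 + 7 + 45 + 27 = 221 non-emerald stones altogether.
After those, each further stone must be emerald, so 221 + 6 = 227 draws guarantee 6 emerald stones.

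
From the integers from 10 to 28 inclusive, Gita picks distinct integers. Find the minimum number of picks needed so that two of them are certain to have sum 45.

A set avoiding the sum 45 can contain at most one of each pair {x, 45−x}, plus the 7 elements whose complement lies outside the range.
The integers 10, …, 22 (13 of them) are such a set: any two sum to at least 10+11 = 21 and at most 21+22 = 43 < 45.
Any 14th integer completes one of the 6 pairs, so 14 choices force a sum of 45.

14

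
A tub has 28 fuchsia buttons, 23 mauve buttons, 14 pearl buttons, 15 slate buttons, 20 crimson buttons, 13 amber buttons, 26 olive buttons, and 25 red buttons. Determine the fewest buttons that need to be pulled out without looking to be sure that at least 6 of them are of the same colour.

By pigeonhole, put each drawn button into a box by colour. The largest draw with every box below 6 takes min(count, 5) from each colour.
Σ min(cᵢ, 5) = 5 + 5 + 5 + 5 + 5 + 5 + 5 + 5 = 40.
Draw number 40 + 1 = 41 must push one box to 6.

41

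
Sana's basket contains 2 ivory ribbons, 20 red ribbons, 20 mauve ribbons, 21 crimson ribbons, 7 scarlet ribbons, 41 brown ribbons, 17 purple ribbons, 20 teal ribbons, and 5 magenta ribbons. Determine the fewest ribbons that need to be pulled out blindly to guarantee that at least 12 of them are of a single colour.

81

The 9 colours are the holes; the ribbons drawn are the pigeons.
To avoid 12 of any one colour, the worst case takes at most 11 of each colour, or every ribbon of a colour that has fewer than 11.
That gives 2 + 11 + 11 + 11 + 7 + 11 + 11 + 11 + 5 = 80 ribbons with no colour reaching 12.
The next ribbon forces some colour to 12, so 80 + 1 = 81.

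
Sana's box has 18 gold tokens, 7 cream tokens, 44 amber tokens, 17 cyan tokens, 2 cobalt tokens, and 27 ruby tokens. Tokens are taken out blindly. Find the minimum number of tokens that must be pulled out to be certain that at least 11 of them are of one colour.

Pigeonhole: put each drawn token into a box by colour. The largest draw with every box below 11 takes min(count, 10) from each colour; colours with fewer than 10 contribute all they have.
Σ min(cᵢ, 10) = 10 + 7 + 10 + 10 + 2 + 10 = 49.
Draw number 49 + 1 = 50 must push one box to 11.

50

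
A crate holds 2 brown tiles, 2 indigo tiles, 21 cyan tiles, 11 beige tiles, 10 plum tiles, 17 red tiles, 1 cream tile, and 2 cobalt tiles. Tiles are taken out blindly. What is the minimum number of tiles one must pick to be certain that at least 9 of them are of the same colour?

40

By the pigeonhole principle, the 8 colours are the holes; the tiles drawn are the pigeons.
To avoid 9 of any one colour, the worst case takes at most 8 of each colour, or every tile of a colour that has fewer than 8.
That gives 2 + 2 + 8 + 8 + 8 + 8 + 1 + 2 = 39 tiles with no colour reaching 9.
The next tile forces some colour to 9, so 39 + 1 = 40.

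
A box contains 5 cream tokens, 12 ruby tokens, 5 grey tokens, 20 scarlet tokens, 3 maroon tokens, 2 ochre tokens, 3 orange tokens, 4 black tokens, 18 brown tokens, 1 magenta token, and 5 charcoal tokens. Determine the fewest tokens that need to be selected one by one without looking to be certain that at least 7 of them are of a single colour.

47

An adversary could hand out at most 6 tokens per colour (8 colours run out sooner): 5 + 6 + 5 + 6 + 3 + 2 + 3 + 4 + 6 + 1 + 5 = 46 tokens and still no colour has 7.
One more token lands in a colour already at 6, so 47 draws are enough and 46 are not.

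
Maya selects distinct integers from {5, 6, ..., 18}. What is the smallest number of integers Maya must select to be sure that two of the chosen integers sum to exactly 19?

A set avoiding the sum 19 can contain at most one of each pair {x, 19−x}, plus the 4 elements whose complement lies outside the range.
The integers 10, …, 18 (9 of them) are such a set: any two sum to at least 10+11 = 21 > 19.
By the pigeonhole principle, any 10th integer completes one of the 5 pairs, so 10 choices force a sum of 19.

10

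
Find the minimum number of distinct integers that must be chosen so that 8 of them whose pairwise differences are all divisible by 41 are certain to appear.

Integers whose pairwise differences are multiples of 41 are exactly those sharing a remainder mod 41. By pigeonhole, the 41 residue classes mod 41 are the pigeonholes.
With 287 integers one could put 7 in each residue class and have no class reach 8.
The 288th integer pushes some class to 8, so 41·7 + 1 = 288.

288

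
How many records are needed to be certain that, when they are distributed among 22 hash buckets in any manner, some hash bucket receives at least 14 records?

287

With 286 records one could put exactly 13 in each of the 22 hash buckets, and no hash bucket would reach 14.
One more record must land in a hash bucket that already has 13, giving it 14.
So 22 × 13 + 1 = 287 records are required.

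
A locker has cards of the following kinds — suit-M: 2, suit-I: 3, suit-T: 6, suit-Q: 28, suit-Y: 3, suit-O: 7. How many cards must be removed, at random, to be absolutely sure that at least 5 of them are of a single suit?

The 6 suits are the holes; the cards drawn are the pigeons.
To avoid 5 of any one suit, the worst case takes at most 4 of each suit, or every card of a suit that has fewer than 4.
That gives 2 + 3 + 4 + 4 + 3 + 4 = 20 cards with no suit reaching 5.
The next card forces some suit to 5, so 20 + 1 = 21.

21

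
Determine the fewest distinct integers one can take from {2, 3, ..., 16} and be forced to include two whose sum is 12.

12

Group the elements by complementary pair {x, 12−x}: {2,10}, {3,9}, {4,8}, …, giving 4 two-element pairs, the single value 6 (it cannot pair with itself since the integers are distinct), and 6 integers whose partner 12−x falls outside [2,16].
Pigeonhole: treating each of those 11 groups as a pigeonhole, one can pick one integer per group — 11 integers — with no two summing to 12.
The 12th integer lands in an occupied pair, forcing a sum of 12.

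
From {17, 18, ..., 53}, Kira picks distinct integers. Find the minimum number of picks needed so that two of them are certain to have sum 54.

28

Group the elements by complementary pair {x, 54−x}: {17,37}, {18,36}, {19,35}, …, giving 10 two-element pairs, the single value 27 (it cannot pair with itself since the integers are distinct), and 16 integers whose partner 54−x falls outside [17,53].
Treating each of those 27 groups as a pigeonhole, one can pick one integer per group — 27 integers — with no two summing to 54.
The 28th integer lands in an occupied pair, forcing a sum of 54.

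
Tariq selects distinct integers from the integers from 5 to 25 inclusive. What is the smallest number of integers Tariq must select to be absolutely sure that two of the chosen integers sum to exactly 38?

16

Group the elements by complementary pair {x, 38−x}: {13,25}, {14,24}, {15,23}, …, giving 6 two-element pairs, the single value 19 (it cannot pair with itself since the integers are distinct), and 8 integers whose partner 38−x falls outside [5,25].
Treating each of those 15 groups as a pigeonhole, one can pick one integer per group — 15 integers — with no two summing to 38.
The 16th integer lands in an occupied pair, forcing a sum of 38.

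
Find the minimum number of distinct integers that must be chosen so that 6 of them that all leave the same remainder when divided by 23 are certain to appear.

116

By the pigeonhole principle, the 23 residue classes mod 23 are the pigeonholes.
With 115 integers one could put 5 in each residue class and have no class reach 6.
The 116th integer pushes some class to 6, so 23·5 + 1 = 116.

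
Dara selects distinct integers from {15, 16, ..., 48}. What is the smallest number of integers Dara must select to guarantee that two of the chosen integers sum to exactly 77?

A set avoiding the sum 77 can contain at most one of each pair {x, 77−x}, plus the 14 elements whose complement lies outside the range.
The integers 15, …, 38 (24 of them) are such a set: any two sum to at least 15+16 = 31 and at most 37+38 = 75 < 77.
By the pigeonhole principle, any 25th integer completes one of the 10 pairs, so 25 choices force a sum of 77.

25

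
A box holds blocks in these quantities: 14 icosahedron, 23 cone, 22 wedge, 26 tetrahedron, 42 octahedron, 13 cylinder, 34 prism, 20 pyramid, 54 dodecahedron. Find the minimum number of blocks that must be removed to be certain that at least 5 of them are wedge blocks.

In the worst case for collecting wedge blocks, every non-wedge block comes out first.
There are 14 + 23 + 26 + 42 + 13 + 34 + 20 + 54 = 226 non-wedge blocks altogether.
After those, each further block must be wedge, so 226 + 5 = 231 draws guarantee 5 wedge blocks.

231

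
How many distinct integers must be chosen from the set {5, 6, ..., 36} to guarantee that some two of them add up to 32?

22

Two chosen integers sum to 32 exactly when both halves of some pair {x, 32−x} with 5 ≤ x ≤ 32−x ≤ 27 are chosen — 11 such pairs.
The remaining 10 elements (those with no distinct partner in range) can never complete a 32-sum, so the worst case takes all of them and one from each pair: 10 + 11 = 21.
Pigeonhole: the 22nd integer has to be the second member of some pair, so 21 + 1 = 22.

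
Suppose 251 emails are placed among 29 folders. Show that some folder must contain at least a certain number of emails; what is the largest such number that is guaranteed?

9

By the pigeonhole principle, the 29 folders are the holes and the 251 emails are the pigeons.
If every folder held at most 8 emails, the total would be at most 29 × 8 = 232, which is less than 251.
So some folder holds at least ⌈251/29⌉ = 9 emails.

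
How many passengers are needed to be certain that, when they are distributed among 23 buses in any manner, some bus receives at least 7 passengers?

139

With 138 passengers one could put exactly 6 in each of the 23 buses, and no bus would reach 7.
Pigeonhole: one more passenger must land in a bus that already has 6, giving it 7.
So 23 × 6 + 1 = 139 passengers are required.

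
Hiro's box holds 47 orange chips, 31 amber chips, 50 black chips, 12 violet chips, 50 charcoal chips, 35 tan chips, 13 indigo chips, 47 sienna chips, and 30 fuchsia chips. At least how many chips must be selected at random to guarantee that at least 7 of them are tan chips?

287

In the worst case for collecting tan chips, every non-tan chip comes out first.
There are 47 + 31 + 50 + 12 + 50 + 13 + 47 + 30 = 280 non-tan chips altogether.
After those, each further chip must be tan, so 280 + 7 = 287 draws guarantee 7 tan chips.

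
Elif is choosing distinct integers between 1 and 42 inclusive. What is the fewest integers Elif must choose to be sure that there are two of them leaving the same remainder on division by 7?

8

The 7 residue classes mod 7 are the pigeonholes.
With 7 integers one could put 1 in each residue class and have no class reach 2.
The 8th integer pushes some class to 2, so 7·1 + 1 = 8.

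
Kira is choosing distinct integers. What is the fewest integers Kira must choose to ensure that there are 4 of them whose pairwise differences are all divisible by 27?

Integers whose pairwise differences are multiples of 27 are exactly those sharing a remainder mod 27. The 27 residue classes mod 27 are the pigeonholes.
With 81 integers one could put 3 in each residue class and have no class reach 4.
The 82nd integer pushes some class to 4, so 27·3 + 1 = 82.

82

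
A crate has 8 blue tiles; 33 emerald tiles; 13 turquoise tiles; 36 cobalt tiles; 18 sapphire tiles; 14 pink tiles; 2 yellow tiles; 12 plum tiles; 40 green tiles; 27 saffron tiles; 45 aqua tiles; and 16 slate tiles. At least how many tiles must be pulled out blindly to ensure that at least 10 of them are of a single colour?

101

An adversary could hand out at most 9 tiles per colour (blue, yellow run out sooner): 8 + 9 + 9 + 9 + 9 + 9 + 2 + 9 + 9 + 9 + 9 + 9 = 100 tiles and still no colour has 10.
One more tile lands in a colour already at 9, so 101 draws are enough and 100 are not.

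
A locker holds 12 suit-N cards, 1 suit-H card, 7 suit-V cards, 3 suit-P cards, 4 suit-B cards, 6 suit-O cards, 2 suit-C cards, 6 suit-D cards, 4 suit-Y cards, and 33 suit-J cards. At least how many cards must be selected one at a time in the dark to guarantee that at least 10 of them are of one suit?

52

The 10 suits are the holes; the cards drawn are the pigeons.
To avoid 10 of any one suit, the worst case takes at most 9 of each suit, or every card of a suit that has fewer than 9.
That gives 9 + 1 + 7 + 3 + 4 + 6 + 2 + 6 + 4 + 9 = 51 cards with no suit reaching 10.
The next card forces some suit to 10, so 51 + 1 = 52.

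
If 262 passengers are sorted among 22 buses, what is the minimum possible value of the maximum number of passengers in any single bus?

The 22 buses are the holes and the 262 passengers are the pigeons.
If every bus held at most 11 passengers, the total would be at most 22 × 11 = 242, which is less than 262.
So some bus holds at least ⌈262/22⌉ = 12 passengers.

12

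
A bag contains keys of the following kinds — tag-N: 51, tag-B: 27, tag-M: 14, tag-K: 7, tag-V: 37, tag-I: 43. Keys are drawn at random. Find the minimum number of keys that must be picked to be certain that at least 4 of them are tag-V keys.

146

In the worst case for collecting tag-V keys, every non-tag-V key comes out first.
There are 51 + 27 + 14 + 7 + 43 = 142 non-tag-V keys altogether.
After those, each further key must be tag-V, so 142 + 4 = 146 draws guarantee 4 tag-V keys.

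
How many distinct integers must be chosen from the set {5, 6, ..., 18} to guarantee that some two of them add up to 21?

Two chosen integers sum to 21 exactly when both halves of some pair {x, 21−x} with 5 ≤ x ≤ 21−x ≤ 16 are chosen — 6 such pairs.
The remaining 2 elements (those with no distinct partner in range) can never complete a 21-sum, so the worst case takes all of them and one from each pair: 2 + 6 = 8.
By the pigeonhole principle, the 9th integer has to be the second member of some pair, so 8 + 1 = 9.

9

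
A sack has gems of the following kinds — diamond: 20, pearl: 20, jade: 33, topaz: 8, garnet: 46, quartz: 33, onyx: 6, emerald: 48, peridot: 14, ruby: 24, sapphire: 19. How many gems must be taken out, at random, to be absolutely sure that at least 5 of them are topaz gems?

In the worst case for collecting topaz gems, every non-topaz gem comes out first.
There are 20 + 20 + 33 + 46 + 33 + 6 + 48 + 14 + 24 + 19 = 263 non-topaz gems altogether.
After those, each further gem must be topaz, so 263 + 5 = 268 draws guarantee 5 topaz gems.

268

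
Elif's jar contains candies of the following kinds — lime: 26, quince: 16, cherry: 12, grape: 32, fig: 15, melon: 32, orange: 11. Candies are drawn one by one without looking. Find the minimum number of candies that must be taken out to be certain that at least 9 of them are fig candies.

138

In the worst case for collecting fig candies, every non-fig candy comes out first.
There are 26 + 16 + 12 + 32 + 32 + 11 = 129 non-fig candies altogether.
After those, each further candy must be fig, so 129 + 9 = 138 draws guarantee 9 fig candies.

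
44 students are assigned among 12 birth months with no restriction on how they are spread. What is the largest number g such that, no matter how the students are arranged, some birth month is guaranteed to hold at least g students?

4

By the pigeonhole principle, the 12 birth months are the holes and the 44 students are the pigeons.
If every birth month held at most 3 students, the total would be at most 12 × 3 = 36, which is less than 44.
So some birth month holds at least ⌈44/12⌉ = 4 students.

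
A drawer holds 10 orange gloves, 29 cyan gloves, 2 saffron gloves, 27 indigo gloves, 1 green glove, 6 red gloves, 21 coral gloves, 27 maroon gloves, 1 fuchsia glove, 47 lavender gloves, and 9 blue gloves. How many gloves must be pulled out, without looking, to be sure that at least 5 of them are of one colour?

An adversary could hand out at most 4 gloves per colour (saffron, green, fuchsia run out sooner): 4 + 4 + 2 + 4 + 1 + 4 + 4 + 4 + 1 + 4 + 4 = 36 gloves and still no colour has 5.
One more glove lands in a colour already at 4, so 37 draws are enough and 36 are not.

37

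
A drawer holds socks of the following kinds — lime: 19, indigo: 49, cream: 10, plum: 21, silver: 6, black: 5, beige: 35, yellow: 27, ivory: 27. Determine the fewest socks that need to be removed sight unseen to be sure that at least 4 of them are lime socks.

In the worst case for collecting lime socks, every non-lime sock comes out first.
There are 49 + 10 + 21 + 6 + 5 + 35 + 27 + 27 = 180 non-lime socks altogether.
After those, each further sock must be lime, so 180 + 4 = 184 draws guarantee 4 lime socks.

184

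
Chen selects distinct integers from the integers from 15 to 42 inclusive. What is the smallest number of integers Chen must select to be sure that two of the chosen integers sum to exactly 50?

Group the elements by complementary pair {x, 50−x}: {15,35}, {16,34}, {17,33}, …, giving 10 two-element pairs; the single value 25 (it cannot pair with itself since the integers are distinct); and 7 integers whose partner 50−x falls outside [15,42].
Treating each of those 18 groups as a pigeonhole, one can pick one integer per group — 18 integers — with no two summing to 50.
The 19th integer lands in an occupied pair, forcing a sum of 50.

19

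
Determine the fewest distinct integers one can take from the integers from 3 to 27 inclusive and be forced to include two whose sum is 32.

Group the elements by complementary pair {x, 32−x}: {5,27}, {6,26}, {7,25}, …, giving 11 two-element pairs, the single value 16 (it cannot pair with itself since the integers are distinct), and 2 integers whose partner 32−x falls outside [3,27].
By the pigeonhole principle, treating each of those 14 groups as a pigeonhole, one can pick one integer per group — 14 integers — with no two summing to 32.
The 15th integer lands in an occupied pair, forcing a sum of 32.

15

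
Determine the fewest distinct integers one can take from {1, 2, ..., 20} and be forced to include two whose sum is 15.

Two chosen integers sum to 15 exactly when both halves of some pair {x, 15−x} with 1 ≤ x ≤ 15−x ≤ 14 are chosen — 7 such pairs.
The remaining 6 elements (those with no distinct partner in range) can never complete a 15-sum, so the worst case takes all of them and one from each pair: 6 + 7 = 13.
By pigeonhole, the 14th integer has to be the second member of some pair, so 13 + 1 = 14.

14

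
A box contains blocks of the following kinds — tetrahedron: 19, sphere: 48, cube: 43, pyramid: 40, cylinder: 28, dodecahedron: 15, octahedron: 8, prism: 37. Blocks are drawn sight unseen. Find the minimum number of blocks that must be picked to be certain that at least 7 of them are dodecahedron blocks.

In the worst case for collecting dodecahedron blocks, every non-dodecahedron block comes out first.
There are 19 + 48 + 43 + 40 + 28 + 8 + 37 = 223 non-dodecahedron blocks altogether.
After those, each further block must be dodecahedron, so 223 + 7 = 230 draws guarantee 7 dodecahedron blocks.

230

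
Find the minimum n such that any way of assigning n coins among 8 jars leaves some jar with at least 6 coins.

41

With 40 coins one could put exactly 5 in each of the 8 jars, and no jar would reach 6.
One more coin must land in a jar that already has 5, giving it 6.
So 8 × 5 + 1 = 41 coins are required.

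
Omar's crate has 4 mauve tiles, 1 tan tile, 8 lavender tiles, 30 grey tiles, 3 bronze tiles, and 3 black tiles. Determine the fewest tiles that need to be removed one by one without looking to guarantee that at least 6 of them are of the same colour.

By pigeonhole, put each drawn tile into a box by colour. The largest draw with every box below 6 takes min(count, 5) from each colour; colours with fewer than 5 contribute all they have.
Σ min(cᵢ, 5) = 4 + 1 + 5 + 5 + 3 + 3 = 21.
Draw number 21 + 1 = 22 must push one box to 6.

22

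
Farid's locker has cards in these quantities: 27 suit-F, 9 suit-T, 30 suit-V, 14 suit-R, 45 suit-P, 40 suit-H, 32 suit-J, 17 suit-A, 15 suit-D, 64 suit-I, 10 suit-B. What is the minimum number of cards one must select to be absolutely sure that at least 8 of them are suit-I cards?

In the worst case for collecting suit-I cards, every non-suit-I card comes out first.
There are 27 + 9 + 30 + 14 + 45 + 40 + 32 + 17 + 15 + 10 = 239 non-suit-I cards altogether.
After those, each further card must be suit-I, so 239 + 8 = 247 draws guarantee 8 suit-I cards.

247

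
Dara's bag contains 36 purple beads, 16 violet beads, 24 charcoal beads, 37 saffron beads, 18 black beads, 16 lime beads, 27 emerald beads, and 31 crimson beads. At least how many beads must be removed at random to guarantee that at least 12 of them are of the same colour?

Put each drawn bead into a box by colour. The largest draw with every box below 12 takes min(count, 11) from each colour.
Σ min(cᵢ, 11) = 11 + 11 + 11 + 11 + 11 + 11 + 11 + 11 = 88.
Draw number 88 + 1 = 89 must push one box to 12.

89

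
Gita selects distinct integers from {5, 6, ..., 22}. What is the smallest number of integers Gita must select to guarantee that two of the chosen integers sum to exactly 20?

14

Group the elements by complementary pair {x, 20−x}: {5,15}, {6,14}, {7,13}, …, giving 5 two-element pairs, the single value 10 (it cannot pair with itself since the integers are distinct), and 7 integers whose partner 20−x falls outside [5,22].
By pigeonhole, treating each of those 13 groups as a pigeonhole, one can pick one integer per group — 13 integers — with no two summing to 20.
The 14th integer lands in an occupied pair, forcing a sum of 20.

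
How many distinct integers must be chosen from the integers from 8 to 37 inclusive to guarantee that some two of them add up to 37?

Two chosen integers sum to 37 exactly when both halves of some pair {x, 37−x} with 8 ≤ x ≤ 37−x ≤ 29 are chosen — 11 such pairs.
The remaining 8 elements (those with no distinct partner in range) can never complete a 37-sum, so the worst case takes all of them and one from each pair: 8 + 11 = 19.
By the pigeonhole principle, the 20th integer has to be the second member of some pair, so 19 + 1 = 20.

20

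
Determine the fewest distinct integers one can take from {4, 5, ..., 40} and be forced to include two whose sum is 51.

23

A set avoiding the sum 51 can contain at most one of each pair {x, 51−x}, plus the 7 elements whose complement lies outside the range.
The integers 4, …, 25 (22 of them) are such a set: any two sum to at least 4+5 = 9 and at most 24+25 = 49 < 51.
Any 23rd integer completes one of the 15 pairs, so 23 choices force a sum of 51.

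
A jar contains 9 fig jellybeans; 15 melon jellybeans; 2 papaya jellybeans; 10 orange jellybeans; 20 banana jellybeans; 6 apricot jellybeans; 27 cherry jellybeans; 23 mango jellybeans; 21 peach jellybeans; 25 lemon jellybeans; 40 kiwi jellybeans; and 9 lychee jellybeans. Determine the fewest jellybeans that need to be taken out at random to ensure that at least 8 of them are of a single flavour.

79

By pigeonhole, the 12 flavours are the holes; the jellybeans drawn are the pigeons.
To avoid 8 of any one flavour, the worst case takes at most 7 of each flavour, or every jellybean of a flavour that has fewer than 7.
That gives 7 + 7 + 2 + 7 + 7 + 6 + 7 + 7 + 7 + 7 + 7 + 7 = 78 jellybeans with no flavour reaching 8.
The next jellybean forces some flavour to 8, so 78 + 1 = 79.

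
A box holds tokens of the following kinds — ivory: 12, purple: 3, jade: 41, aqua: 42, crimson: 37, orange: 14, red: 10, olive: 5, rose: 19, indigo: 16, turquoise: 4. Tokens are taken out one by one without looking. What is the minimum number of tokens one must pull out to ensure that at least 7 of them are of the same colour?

61

An adversary could hand out at most 6 tokens per colour (purple, olive, turquoise run out sooner): 6 + 3 + 6 + 6 + 6 + 6 + 6 + 5 + 6 + 6 + 4 = 60 tokens and still no colour has 7.
One more token lands in a colour already at 6, so 61 draws are enough and 60 are not.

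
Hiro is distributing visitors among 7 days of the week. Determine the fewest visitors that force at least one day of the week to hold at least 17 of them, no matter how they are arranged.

With 112 visitors one could put exactly 16 in each of the 7 days of the week, and no day of the week would reach 17.
One more visitor must land in a day of the week that already has 16, giving it 17.
So 7 × 16 + 1 = 113 visitors are required.

113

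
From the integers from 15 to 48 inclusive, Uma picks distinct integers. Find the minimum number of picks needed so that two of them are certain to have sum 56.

22

A set avoiding the sum 56 can contain at most one of each pair {x, 56−x}, plus the 8 elements whose complement lies outside the range or equal to its own complement.
The integers 28, …, 48 (21 of them) are such a set: any two sum to at least 28+29 = 57 > 56.
Any 22nd integer completes one of the 13 pairs, so 22 choices force a sum of 56.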